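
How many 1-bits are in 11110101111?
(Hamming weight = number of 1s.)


Counting 1s in 11110101111

9


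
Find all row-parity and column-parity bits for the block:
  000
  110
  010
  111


Row parities: 0011
Column parities: 011

Row P: 0011, Col P: 011, Corner: 0


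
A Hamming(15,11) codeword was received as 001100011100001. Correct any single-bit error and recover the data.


Syndrome = 3: error at position 3

Data: 00001100001 (corrected bit 3)


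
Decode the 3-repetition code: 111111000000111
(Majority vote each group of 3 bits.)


Groups: 111, 111, 000, 000, 111
Majority votes: 11001

11001


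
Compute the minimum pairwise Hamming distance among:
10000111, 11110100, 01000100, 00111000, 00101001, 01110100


Comparing all pairs, minimum distance: 1
Can detect 0 errors, correct 0 errors

1


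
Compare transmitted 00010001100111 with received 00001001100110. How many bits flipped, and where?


XOR: 00011000000001

3 error(s) at position(s): 3, 4, 13


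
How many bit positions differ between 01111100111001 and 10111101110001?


XOR: 11000001001000
Count of 1s: 4

4


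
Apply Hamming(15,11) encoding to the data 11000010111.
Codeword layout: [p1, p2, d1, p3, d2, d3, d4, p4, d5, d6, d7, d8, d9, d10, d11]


Parity bits: p1=1, p2=0, p3=0, p4=0

101010000010111


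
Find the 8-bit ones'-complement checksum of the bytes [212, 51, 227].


Sum = 490 mod 256 = 234
Complement = 21

21


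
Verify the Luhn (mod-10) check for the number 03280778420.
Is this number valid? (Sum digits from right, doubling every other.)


Luhn sum = 42
42 mod 10 = 2

Invalid (Luhn sum mod 10 = 2)


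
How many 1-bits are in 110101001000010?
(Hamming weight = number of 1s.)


Counting 1s in 110101001000010

6


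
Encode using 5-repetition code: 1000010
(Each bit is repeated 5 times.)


Each bit -> 5 copies

11111000000000000000000001111100000


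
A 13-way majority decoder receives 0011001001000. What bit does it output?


Ones: 4 out of 13
Threshold: 7

0 (4/13 voted 1)


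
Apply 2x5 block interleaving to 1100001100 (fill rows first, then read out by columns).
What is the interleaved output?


Matrix:
  11000
  01100
Read columns: 1011010000

1011010000


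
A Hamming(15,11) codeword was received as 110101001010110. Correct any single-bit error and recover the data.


Syndrome = 0: no error detected

Data: 00101010110 (no errors)


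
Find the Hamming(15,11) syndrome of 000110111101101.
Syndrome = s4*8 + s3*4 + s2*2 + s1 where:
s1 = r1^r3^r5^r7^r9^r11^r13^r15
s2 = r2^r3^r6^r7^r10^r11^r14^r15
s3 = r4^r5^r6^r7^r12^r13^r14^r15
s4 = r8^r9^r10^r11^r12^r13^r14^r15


s1=1, s2=1, s3=0, s4=0

Syndrome = 3 (error at position 3)


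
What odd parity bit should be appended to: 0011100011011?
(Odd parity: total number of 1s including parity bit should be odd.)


Number of 1s in data: 7
Parity bit: 0

0


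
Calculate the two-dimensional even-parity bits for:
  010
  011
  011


Row parities: 100
Column parities: 010

Row P: 100, Col P: 010, Corner: 1


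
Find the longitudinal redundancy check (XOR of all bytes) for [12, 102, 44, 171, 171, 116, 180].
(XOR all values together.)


XOR chain: 12 ^ 102 ^ 44 ^ 171 ^ 171 ^ 116 ^ 180 = 134

134


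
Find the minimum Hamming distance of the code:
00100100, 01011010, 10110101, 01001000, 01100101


Comparing all pairs, minimum distance: 2
Can detect 1 errors, correct 0 errors

2


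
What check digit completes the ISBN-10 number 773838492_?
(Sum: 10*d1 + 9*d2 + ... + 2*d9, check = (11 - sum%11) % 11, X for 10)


Weighted sum: 318
318 mod 11 = 10

Check digit: 1


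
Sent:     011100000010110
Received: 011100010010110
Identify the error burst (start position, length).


XOR: 000000010000000

Burst at position 7, length 1


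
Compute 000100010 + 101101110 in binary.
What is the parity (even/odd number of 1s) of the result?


000100010 = 34
101101110 = 366
Sum = 400 = 110010000
1s count = 3

odd parity (3 ones in 110010000)


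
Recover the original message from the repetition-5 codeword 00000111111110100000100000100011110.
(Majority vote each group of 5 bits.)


Groups: 00000, 11111, 11101, 00000, 10000, 01000, 11110
Majority votes: 0110001

0110001


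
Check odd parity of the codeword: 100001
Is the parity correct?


Number of 1s: 2

No, parity error (2 ones)


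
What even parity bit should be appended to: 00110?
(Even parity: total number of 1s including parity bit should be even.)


Number of 1s in data: 2
Parity bit: 0

0


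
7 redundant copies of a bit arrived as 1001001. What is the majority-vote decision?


Ones: 3 out of 7
Threshold: 4

0 (3/7 voted 1)


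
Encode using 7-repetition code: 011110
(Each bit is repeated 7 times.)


Each bit -> 7 copies

000000011111111111111111111111111110000000


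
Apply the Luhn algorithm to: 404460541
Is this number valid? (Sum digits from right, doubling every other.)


Luhn sum = 36
36 mod 10 = 6

Invalid (Luhn sum mod 10 = 6)


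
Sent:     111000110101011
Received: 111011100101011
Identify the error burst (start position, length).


XOR: 000011010000000

Burst at position 4, length 4


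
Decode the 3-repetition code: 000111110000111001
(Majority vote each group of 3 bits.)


Groups: 000, 111, 110, 000, 111, 001
Majority votes: 011010

011010


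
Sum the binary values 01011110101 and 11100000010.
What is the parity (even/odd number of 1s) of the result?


01011110101 = 757
11100000010 = 1794
Sum = 2551 = 100111110111
1s count = 9

odd parity (9 ones in 100111110111)


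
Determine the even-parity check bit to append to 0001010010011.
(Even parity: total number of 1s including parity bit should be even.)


Number of 1s in data: 5
Parity bit: 1

1


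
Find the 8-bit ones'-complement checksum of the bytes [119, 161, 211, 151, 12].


Sum = 654 mod 256 = 142
Complement = 113

113


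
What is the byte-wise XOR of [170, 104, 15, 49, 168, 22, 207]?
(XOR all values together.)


XOR chain: 170 ^ 104 ^ 15 ^ 49 ^ 168 ^ 22 ^ 207 = 141

141


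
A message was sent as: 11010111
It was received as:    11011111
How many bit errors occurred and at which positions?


XOR: 00001000

1 error(s) at position(s): 4


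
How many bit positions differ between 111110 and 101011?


XOR: 010101
Count of 1s: 3

3


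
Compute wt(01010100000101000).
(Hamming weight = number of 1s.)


Counting 1s in 01010100000101000

5


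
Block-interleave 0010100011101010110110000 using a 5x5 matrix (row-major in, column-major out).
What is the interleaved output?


Matrix:
  00101
  00011
  10101
  01101
  10000
Read columns: 0010100010101100100011110

0010100010101100100011110


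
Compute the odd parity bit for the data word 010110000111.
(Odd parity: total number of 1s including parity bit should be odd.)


Number of 1s in data: 6
Parity bit: 1

1


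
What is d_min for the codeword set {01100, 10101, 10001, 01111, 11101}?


Comparing all pairs, minimum distance: 1
Can detect 0 errors, correct 0 errors

1


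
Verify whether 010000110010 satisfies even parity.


Number of 1s: 4

Yes, parity is correct (4 ones)


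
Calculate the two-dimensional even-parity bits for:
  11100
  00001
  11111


Row parities: 111
Column parities: 00010

Row P: 111, Col P: 00010, Corner: 1


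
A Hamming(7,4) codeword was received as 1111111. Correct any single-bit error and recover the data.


Syndrome = 0: no error detected

Data: 1111 (no errors)


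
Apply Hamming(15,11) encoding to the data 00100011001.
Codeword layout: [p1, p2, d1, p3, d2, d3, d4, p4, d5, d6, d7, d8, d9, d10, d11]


Parity bits: p1=0, p2=1, p3=1, p4=1

010101010011001


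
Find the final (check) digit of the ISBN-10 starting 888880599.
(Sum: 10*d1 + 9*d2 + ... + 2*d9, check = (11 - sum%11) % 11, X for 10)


Weighted sum: 385
385 mod 11 = 0

Check digit: 0


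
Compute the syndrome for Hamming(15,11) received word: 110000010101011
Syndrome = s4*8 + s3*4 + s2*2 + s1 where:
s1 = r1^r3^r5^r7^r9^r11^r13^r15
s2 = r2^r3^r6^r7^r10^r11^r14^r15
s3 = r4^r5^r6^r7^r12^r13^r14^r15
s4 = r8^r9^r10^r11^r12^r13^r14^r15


s1=0, s2=0, s3=1, s4=1

Syndrome = 12 (error at position 12)


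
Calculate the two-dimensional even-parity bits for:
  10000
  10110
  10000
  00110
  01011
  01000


Row parities: 111011
Column parities: 10011

Row P: 111011, Col P: 10011, Corner: 1


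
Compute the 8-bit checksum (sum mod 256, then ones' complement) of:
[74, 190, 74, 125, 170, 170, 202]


Sum = 1005 mod 256 = 237
Complement = 18

18


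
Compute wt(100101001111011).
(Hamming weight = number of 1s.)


Counting 1s in 100101001111011

9


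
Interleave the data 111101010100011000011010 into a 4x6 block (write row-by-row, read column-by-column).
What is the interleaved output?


Matrix:
  111101
  010100
  011000
  011010
Read columns: 100011111011110000011000

100011111011110000011000


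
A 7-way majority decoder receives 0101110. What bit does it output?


Ones: 4 out of 7
Threshold: 4

1 (4/7 voted 1)


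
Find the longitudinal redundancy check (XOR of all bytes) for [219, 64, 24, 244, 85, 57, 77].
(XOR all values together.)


XOR chain: 219 ^ 64 ^ 24 ^ 244 ^ 85 ^ 57 ^ 77 = 86

86


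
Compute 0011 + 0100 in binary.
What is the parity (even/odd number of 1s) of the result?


0011 = 3
0100 = 4
Sum = 7 = 111
1s count = 3

odd parity (3 ones in 111)


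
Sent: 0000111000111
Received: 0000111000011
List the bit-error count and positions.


XOR: 0000000000100

1 error(s) at position(s): 10


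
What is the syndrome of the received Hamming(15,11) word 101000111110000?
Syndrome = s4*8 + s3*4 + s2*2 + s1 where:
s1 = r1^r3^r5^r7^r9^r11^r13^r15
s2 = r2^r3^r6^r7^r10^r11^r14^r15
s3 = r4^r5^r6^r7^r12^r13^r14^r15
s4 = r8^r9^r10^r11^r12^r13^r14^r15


s1=1, s2=0, s3=1, s4=0

Syndrome = 5 (error at position 5)


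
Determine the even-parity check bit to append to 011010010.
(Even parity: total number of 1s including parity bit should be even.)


Number of 1s in data: 4
Parity bit: 0

0


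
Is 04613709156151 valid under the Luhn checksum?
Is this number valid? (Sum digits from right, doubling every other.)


Luhn sum = 43
43 mod 10 = 3

Invalid (Luhn sum mod 10 = 3)


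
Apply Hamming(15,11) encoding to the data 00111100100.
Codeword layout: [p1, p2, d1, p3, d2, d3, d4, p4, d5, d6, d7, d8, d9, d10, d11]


Parity bits: p1=1, p2=1, p3=1, p4=1

110101111100100


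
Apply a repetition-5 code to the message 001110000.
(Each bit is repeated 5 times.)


Each bit -> 5 copies

000000000011111111111111100000000000000000000


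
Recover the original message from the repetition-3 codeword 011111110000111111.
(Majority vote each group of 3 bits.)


Groups: 011, 111, 110, 000, 111, 111
Majority votes: 111011

111011


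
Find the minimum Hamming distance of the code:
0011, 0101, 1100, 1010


Comparing all pairs, minimum distance: 2
Can detect 1 errors, correct 0 errors

2


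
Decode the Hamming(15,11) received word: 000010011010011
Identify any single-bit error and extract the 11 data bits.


Syndrome = 14: error at position 14

Data: 01001010001 (corrected bit 14)


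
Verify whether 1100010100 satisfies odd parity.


Number of 1s: 4

No, parity error (4 ones)


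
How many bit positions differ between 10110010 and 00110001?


XOR: 10000011
Count of 1s: 3

3


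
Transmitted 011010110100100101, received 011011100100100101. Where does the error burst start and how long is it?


XOR: 000001010000000000

Burst at position 5, length 3


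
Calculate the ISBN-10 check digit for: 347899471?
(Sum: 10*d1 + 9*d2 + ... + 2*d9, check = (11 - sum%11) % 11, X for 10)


Weighted sum: 316
316 mod 11 = 8

Check digit: 3


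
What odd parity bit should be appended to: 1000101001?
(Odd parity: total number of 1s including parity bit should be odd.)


Number of 1s in data: 4
Parity bit: 1

1


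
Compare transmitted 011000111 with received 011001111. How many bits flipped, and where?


XOR: 000001000

1 error(s) at position(s): 5


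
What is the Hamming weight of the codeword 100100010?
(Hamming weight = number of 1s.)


Counting 1s in 100100010

3


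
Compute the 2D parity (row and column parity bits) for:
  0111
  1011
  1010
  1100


Row parities: 1100
Column parities: 1010

Row P: 1100, Col P: 1010, Corner: 0


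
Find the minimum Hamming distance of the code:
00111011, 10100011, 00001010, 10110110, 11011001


Comparing all pairs, minimum distance: 3
Can detect 2 errors, correct 1 errors

3


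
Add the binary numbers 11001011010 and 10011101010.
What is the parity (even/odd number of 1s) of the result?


11001011010 = 1626
10011101010 = 1258
Sum = 2884 = 101101000100
1s count = 5

odd parity (5 ones in 101101000100)


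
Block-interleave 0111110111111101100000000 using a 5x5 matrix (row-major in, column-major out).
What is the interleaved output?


Matrix:
  01111
  10111
  11110
  11000
  00000
Read columns: 0111010110111001110011000

0111010110111001110011000


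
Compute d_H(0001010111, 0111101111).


XOR: 0110111000
Count of 1s: 5

5


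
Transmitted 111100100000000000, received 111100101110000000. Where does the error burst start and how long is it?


XOR: 000000001110000000

Burst at position 8, length 3


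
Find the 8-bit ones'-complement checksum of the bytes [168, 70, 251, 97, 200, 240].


Sum = 1026 mod 256 = 2
Complement = 253

253


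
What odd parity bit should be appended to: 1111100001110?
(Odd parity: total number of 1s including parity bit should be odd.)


Number of 1s in data: 8
Parity bit: 1

1


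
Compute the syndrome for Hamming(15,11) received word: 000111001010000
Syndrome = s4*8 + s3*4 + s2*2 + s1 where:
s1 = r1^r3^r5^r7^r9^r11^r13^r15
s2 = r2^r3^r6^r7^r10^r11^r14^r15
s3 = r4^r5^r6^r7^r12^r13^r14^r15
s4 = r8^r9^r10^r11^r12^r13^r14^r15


s1=1, s2=0, s3=1, s4=0

Syndrome = 5 (error at position 5)


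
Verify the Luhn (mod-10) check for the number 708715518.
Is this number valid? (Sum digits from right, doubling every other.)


Luhn sum = 37
37 mod 10 = 7

Invalid (Luhn sum mod 10 = 7)


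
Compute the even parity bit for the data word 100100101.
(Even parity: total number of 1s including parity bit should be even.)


Number of 1s in data: 4
Parity bit: 0

0


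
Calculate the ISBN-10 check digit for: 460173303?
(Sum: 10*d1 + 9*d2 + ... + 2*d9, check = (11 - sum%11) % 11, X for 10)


Weighted sum: 176
176 mod 11 = 0

Check digit: 0


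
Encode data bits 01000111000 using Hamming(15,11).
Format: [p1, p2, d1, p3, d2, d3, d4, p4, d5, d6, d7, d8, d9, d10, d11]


Parity bits: p1=0, p2=0, p3=0, p4=1

000010010111000


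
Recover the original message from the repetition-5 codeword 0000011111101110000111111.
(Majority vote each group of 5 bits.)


Groups: 00000, 11111, 10111, 00001, 11111
Majority votes: 01101

01101


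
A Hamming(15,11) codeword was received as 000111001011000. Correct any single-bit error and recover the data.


Syndrome = 9: error at position 9

Data: 01100011000 (corrected bit 9)


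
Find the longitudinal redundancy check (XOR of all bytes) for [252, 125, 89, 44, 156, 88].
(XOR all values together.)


XOR chain: 252 ^ 125 ^ 89 ^ 44 ^ 156 ^ 88 = 48

48


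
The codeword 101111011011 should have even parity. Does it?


Number of 1s: 9

No, parity error (9 ones)


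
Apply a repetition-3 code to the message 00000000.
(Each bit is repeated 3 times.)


Each bit -> 3 copies

000000000000000000000000


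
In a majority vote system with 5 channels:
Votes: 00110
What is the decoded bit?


Ones: 2 out of 5
Threshold: 3

0 (2/5 voted 1)


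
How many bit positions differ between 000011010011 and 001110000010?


XOR: 001101010001
Count of 1s: 5

5


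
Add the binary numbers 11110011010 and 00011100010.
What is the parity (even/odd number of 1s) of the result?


11110011010 = 1946
00011100010 = 226
Sum = 2172 = 100001111100
1s count = 6

even parity (6 ones in 100001111100)


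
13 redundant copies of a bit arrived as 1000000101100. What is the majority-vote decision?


Ones: 4 out of 13
Threshold: 7

0 (4/13 voted 1)


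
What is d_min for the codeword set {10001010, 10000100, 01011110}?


Comparing all pairs, minimum distance: 3
Can detect 2 errors, correct 1 errors

3


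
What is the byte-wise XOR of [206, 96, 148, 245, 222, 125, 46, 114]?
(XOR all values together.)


XOR chain: 206 ^ 96 ^ 148 ^ 245 ^ 222 ^ 125 ^ 46 ^ 114 = 48

48


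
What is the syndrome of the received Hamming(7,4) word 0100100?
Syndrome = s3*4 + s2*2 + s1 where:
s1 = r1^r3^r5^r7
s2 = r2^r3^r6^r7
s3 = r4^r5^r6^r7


s1=1, s2=1, s3=1

Syndrome = 7 (error at position 7)


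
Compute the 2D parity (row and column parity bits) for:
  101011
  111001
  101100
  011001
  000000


Row parities: 00110
Column parities: 100111

Row P: 00110, Col P: 100111, Corner: 0


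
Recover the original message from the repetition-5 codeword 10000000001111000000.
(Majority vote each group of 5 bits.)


Groups: 10000, 00000, 11110, 00000
Majority votes: 0010

0010


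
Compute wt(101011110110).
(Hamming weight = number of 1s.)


Counting 1s in 101011110110

8


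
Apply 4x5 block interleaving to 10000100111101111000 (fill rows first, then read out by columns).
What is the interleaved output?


Matrix:
  10000
  10011
  11011
  11000
Read columns: 11110011000001100110

11110011000001100110


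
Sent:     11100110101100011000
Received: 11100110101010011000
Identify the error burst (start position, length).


XOR: 00000000000110000000

Burst at position 11, length 2


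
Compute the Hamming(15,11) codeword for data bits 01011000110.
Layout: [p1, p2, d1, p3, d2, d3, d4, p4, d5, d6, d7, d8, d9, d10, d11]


Parity bits: p1=0, p2=0, p3=0, p4=1

000010111000110


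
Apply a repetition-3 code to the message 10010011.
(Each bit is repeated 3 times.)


Each bit -> 3 copies

111000000111000000111111


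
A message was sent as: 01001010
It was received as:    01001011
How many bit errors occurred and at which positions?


XOR: 00000001

1 error(s) at position(s): 7


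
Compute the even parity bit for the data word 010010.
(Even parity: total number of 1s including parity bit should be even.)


Number of 1s in data: 2
Parity bit: 0

0


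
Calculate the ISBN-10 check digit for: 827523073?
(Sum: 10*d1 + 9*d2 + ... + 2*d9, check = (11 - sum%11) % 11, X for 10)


Weighted sum: 243
243 mod 11 = 1

Check digit: X


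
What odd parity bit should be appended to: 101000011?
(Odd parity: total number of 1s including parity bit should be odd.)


Number of 1s in data: 4
Parity bit: 1

1


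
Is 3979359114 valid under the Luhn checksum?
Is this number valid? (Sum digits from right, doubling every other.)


Luhn sum = 56
56 mod 10 = 6

Invalid (Luhn sum mod 10 = 6)


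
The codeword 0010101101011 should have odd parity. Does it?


Number of 1s: 7

Yes, parity is correct (7 ones)


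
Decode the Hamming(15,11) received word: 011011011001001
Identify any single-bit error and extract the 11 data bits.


Syndrome = 0: no error detected

Data: 11101001001 (no errors)


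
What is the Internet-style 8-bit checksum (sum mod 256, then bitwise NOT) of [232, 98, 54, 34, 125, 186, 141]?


Sum = 870 mod 256 = 102
Complement = 153

153


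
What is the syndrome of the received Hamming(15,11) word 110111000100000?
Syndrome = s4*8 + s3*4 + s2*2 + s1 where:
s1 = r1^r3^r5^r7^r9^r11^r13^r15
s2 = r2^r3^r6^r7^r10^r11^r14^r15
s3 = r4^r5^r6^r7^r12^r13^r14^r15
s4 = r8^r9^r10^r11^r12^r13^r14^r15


s1=0, s2=1, s3=1, s4=1

Syndrome = 14 (error at position 14)


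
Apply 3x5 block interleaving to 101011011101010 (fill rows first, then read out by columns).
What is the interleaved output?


Matrix:
  10101
  10111
  01010
Read columns: 110001110011110

110001110011110


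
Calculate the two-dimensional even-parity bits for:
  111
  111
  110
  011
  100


Row parities: 11001
Column parities: 001

Row P: 11001, Col P: 001, Corner: 1


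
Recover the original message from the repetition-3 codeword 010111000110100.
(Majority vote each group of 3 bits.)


Groups: 010, 111, 000, 110, 100
Majority votes: 01010

01010


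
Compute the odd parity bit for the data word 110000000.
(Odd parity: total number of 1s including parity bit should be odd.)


Number of 1s in data: 2
Parity bit: 1

1


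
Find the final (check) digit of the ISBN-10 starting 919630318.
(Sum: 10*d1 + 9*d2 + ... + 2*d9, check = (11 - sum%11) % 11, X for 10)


Weighted sum: 262
262 mod 11 = 9

Check digit: 2


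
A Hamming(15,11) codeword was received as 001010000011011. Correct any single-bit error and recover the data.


Syndrome = 0: no error detected

Data: 11000011011 (no errors)


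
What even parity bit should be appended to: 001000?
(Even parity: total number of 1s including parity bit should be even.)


Number of 1s in data: 1
Parity bit: 1

1


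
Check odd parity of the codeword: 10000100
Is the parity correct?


Number of 1s: 2

No, parity error (2 ones)


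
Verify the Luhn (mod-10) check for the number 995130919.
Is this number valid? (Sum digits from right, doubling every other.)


Luhn sum = 48
48 mod 10 = 8

Invalid (Luhn sum mod 10 = 8)


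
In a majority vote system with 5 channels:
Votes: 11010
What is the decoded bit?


Ones: 3 out of 5
Threshold: 3

1 (3/5 voted 1)


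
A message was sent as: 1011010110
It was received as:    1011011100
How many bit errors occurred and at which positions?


XOR: 0000001010

2 error(s) at position(s): 6, 8


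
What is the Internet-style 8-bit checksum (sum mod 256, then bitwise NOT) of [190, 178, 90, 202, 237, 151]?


Sum = 1048 mod 256 = 24
Complement = 231

231


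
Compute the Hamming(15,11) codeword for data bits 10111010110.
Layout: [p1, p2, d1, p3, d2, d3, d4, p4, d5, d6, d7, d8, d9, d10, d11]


Parity bits: p1=1, p2=1, p3=0, p4=0

111001101010110


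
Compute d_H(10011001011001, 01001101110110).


XOR: 11010100101111
Count of 1s: 9

9


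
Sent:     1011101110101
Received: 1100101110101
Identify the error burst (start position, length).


XOR: 0111000000000

Burst at position 1, length 3


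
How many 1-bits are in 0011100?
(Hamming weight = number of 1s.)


Counting 1s in 0011100

3


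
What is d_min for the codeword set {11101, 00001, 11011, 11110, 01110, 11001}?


Comparing all pairs, minimum distance: 1
Can detect 0 errors, correct 0 errors

1


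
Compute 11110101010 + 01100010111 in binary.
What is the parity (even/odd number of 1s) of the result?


11110101010 = 1962
01100010111 = 791
Sum = 2753 = 101011000001
1s count = 5

odd parity (5 ones in 101011000001)


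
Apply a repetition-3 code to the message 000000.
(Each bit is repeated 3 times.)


Each bit -> 3 copies

000000000000000000


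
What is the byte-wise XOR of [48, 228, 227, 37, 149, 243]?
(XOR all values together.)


XOR chain: 48 ^ 228 ^ 227 ^ 37 ^ 149 ^ 243 = 116

116


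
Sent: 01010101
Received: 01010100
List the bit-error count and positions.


XOR: 00000001

1 error(s) at position(s): 7


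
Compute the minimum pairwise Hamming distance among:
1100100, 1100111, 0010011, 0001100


Comparing all pairs, minimum distance: 2
Can detect 1 errors, correct 0 errors

2


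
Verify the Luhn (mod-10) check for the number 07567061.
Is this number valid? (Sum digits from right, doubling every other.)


Luhn sum = 23
23 mod 10 = 3

Invalid (Luhn sum mod 10 = 3)


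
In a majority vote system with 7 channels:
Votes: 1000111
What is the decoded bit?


Ones: 4 out of 7
Threshold: 4

1 (4/7 voted 1)


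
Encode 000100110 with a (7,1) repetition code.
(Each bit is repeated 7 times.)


Each bit -> 7 copies

000000000000000000000111111100000000000000111111111111110000000


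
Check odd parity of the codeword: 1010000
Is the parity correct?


Number of 1s: 2

No, parity error (2 ones)


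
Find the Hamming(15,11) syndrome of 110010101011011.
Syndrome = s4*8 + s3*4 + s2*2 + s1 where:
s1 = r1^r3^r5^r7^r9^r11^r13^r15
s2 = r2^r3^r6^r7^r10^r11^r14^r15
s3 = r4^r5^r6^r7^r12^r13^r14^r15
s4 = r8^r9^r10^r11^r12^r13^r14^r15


s1=0, s2=1, s3=1, s4=1

Syndrome = 14 (error at position 14)


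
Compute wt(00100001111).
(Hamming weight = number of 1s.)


Counting 1s in 00100001111

5


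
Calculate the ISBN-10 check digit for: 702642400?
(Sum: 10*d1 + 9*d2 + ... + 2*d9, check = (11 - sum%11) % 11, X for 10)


Weighted sum: 178
178 mod 11 = 2

Check digit: 9


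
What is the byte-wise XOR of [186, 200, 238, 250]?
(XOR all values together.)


XOR chain: 186 ^ 200 ^ 238 ^ 250 = 102

102


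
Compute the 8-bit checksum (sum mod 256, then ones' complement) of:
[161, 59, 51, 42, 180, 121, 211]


Sum = 825 mod 256 = 57
Complement = 198

198


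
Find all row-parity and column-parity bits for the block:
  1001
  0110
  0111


Row parities: 001
Column parities: 1000

Row P: 001, Col P: 1000, Corner: 1


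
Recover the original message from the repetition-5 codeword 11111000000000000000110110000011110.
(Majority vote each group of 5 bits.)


Groups: 11111, 00000, 00000, 00000, 11011, 00000, 11110
Majority votes: 1000101

1000101


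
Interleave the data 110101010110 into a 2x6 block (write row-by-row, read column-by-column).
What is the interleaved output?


Matrix:
  110101
  010110
Read columns: 101100110110

101100110110


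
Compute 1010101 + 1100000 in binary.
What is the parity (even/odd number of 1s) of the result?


1010101 = 85
1100000 = 96
Sum = 181 = 10110101
1s count = 5

odd parity (5 ones in 10110101)


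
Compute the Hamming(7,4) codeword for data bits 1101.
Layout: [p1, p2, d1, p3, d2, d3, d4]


Parity bits: p1=1, p2=0, p3=0

1010101


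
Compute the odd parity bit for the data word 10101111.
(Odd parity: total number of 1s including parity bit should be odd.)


Number of 1s in data: 6
Parity bit: 1

1


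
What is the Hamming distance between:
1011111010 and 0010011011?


XOR: 1001100001
Count of 1s: 4

4


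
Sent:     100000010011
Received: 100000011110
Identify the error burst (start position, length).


XOR: 000000001101

Burst at position 8, length 4


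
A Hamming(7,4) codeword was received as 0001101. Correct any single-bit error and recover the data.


Syndrome = 6: error at position 6

Data: 0111 (corrected bit 6)


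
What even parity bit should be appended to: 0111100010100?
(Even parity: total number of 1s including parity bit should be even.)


Number of 1s in data: 6
Parity bit: 0

0


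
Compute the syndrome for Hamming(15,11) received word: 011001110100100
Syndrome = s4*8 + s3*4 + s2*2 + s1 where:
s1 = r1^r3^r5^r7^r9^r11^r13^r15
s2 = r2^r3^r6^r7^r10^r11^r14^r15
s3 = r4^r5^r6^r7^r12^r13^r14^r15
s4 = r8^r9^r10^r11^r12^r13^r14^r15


s1=1, s2=1, s3=1, s4=1

Syndrome = 15 (error at position 15)


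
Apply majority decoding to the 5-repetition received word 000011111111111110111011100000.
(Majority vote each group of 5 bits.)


Groups: 00001, 11111, 11111, 11011, 10111, 00000
Majority votes: 011110

011110


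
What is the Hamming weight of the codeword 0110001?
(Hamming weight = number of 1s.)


Counting 1s in 0110001

3


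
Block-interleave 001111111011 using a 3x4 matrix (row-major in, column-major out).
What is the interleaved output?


Matrix:
  0011
  1111
  1011
Read columns: 011010111111

011010111111


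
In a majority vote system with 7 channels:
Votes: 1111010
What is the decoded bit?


Ones: 5 out of 7
Threshold: 4

1 (5/7 voted 1)


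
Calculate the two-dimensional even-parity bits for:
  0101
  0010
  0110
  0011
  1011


Row parities: 01001
Column parities: 1001

Row P: 01001, Col P: 1001, Corner: 0


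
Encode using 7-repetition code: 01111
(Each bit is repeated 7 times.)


Each bit -> 7 copies

00000001111111111111111111111111111


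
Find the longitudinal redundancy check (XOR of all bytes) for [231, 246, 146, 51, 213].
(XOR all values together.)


XOR chain: 231 ^ 246 ^ 146 ^ 51 ^ 213 = 101

101


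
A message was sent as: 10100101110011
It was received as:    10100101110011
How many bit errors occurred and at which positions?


XOR: 00000000000000

0 errors (received matches sent)


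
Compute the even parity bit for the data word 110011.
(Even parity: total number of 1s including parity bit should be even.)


Number of 1s in data: 4
Parity bit: 0

0


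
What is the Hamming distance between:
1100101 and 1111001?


XOR: 0011100
Count of 1s: 3

3


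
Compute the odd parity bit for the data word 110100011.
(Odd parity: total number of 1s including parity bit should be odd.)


Number of 1s in data: 5
Parity bit: 0

0


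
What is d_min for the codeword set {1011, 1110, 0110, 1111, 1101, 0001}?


Comparing all pairs, minimum distance: 1
Can detect 0 errors, correct 0 errors

1


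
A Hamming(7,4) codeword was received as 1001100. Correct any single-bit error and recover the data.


Syndrome = 0: no error detected

Data: 0100 (no errors)


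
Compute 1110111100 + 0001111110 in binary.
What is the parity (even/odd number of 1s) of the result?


1110111100 = 956
0001111110 = 126
Sum = 1082 = 10000111010
1s count = 5

odd parity (5 ones in 10000111010)


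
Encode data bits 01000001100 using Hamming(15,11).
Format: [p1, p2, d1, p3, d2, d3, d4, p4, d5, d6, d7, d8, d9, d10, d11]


Parity bits: p1=0, p2=0, p3=1, p4=0

000110000001100


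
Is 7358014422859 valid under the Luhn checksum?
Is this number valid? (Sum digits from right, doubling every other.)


Luhn sum = 63
63 mod 10 = 3

Invalid (Luhn sum mod 10 = 3)


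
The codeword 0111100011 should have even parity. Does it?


Number of 1s: 6

Yes, parity is correct (6 ones)


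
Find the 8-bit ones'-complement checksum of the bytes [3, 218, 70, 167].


Sum = 458 mod 256 = 202
Complement = 53

53


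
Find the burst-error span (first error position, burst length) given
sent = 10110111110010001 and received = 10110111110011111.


XOR: 00000000000001110

Burst at position 13, length 3


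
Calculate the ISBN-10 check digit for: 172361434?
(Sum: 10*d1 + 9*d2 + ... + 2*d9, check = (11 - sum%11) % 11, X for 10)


Weighted sum: 184
184 mod 11 = 8

Check digit: 3


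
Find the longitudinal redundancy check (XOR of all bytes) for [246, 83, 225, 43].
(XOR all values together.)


XOR chain: 246 ^ 83 ^ 225 ^ 43 = 111

111


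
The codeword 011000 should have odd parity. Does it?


Number of 1s: 2

No, parity error (2 ones)


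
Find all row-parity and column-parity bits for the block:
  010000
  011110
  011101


Row parities: 100
Column parities: 010011

Row P: 100, Col P: 010011, Corner: 1


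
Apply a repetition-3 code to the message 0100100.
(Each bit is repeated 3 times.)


Each bit -> 3 copies

000111000000111000000


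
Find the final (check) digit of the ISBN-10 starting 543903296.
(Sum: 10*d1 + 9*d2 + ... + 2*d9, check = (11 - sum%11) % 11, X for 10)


Weighted sum: 235
235 mod 11 = 4

Check digit: 7


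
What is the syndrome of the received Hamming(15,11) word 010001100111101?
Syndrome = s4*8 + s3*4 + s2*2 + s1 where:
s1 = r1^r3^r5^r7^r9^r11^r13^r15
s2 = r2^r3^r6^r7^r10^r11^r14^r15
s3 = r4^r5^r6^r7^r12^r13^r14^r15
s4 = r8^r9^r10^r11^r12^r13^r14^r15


s1=0, s2=0, s3=1, s4=1

Syndrome = 12 (error at position 12)


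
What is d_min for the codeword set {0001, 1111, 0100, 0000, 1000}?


Comparing all pairs, minimum distance: 1
Can detect 0 errors, correct 0 errors

1


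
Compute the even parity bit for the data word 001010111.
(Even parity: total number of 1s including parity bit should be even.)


Number of 1s in data: 5
Parity bit: 1

1


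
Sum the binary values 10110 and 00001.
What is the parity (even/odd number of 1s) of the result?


10110 = 22
00001 = 1
Sum = 23 = 10111
1s count = 4

even parity (4 ones in 10111)


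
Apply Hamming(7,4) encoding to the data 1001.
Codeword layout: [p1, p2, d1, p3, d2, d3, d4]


Parity bits: p1=0, p2=0, p3=1

0011001


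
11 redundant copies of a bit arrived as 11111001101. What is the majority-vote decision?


Ones: 8 out of 11
Threshold: 6

1 (8/11 voted 1)


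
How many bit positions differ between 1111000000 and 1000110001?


XOR: 0111110001
Count of 1s: 6

6


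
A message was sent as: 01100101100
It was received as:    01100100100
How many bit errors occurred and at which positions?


XOR: 00000001000

1 error(s) at position(s): 7


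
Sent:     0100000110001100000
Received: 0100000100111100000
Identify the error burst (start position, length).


XOR: 0000000010110000000

Burst at position 8, length 4


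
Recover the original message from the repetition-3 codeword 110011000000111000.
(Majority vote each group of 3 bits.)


Groups: 110, 011, 000, 000, 111, 000
Majority votes: 110010

110010


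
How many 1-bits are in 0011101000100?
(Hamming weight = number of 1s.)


Counting 1s in 0011101000100

5


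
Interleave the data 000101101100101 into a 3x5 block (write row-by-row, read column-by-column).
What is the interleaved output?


Matrix:
  00010
  11011
  00101
Read columns: 010010001110011

010010001110011


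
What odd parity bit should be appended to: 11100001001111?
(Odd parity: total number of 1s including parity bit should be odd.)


Number of 1s in data: 8
Parity bit: 1

1


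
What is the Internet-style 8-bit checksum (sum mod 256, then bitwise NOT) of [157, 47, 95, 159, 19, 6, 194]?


Sum = 677 mod 256 = 165
Complement = 90

90


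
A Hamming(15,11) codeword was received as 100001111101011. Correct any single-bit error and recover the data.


Syndrome = 6: error at position 6

Data: 00011101011 (corrected bit 6)


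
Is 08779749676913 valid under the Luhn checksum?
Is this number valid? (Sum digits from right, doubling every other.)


Luhn sum = 80
80 mod 10 = 0

Valid (Luhn sum mod 10 = 0)


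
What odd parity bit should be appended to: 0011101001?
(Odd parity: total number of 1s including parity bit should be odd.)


Number of 1s in data: 5
Parity bit: 0

0


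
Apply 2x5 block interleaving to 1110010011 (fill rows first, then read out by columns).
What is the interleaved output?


Matrix:
  11100
  10011
Read columns: 1110100101

1110100101


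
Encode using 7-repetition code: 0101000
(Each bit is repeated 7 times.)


Each bit -> 7 copies

0000000111111100000001111111000000000000000000000


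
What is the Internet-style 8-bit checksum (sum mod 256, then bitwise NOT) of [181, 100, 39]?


Sum = 320 mod 256 = 64
Complement = 191

191


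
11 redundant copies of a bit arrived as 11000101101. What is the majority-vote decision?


Ones: 6 out of 11
Threshold: 6

1 (6/11 voted 1)


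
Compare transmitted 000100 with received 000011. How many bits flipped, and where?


XOR: 000111

3 error(s) at position(s): 3, 4, 5


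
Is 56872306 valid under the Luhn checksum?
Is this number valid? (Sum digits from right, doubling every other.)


Luhn sum = 34
34 mod 10 = 4

Invalid (Luhn sum mod 10 = 4)


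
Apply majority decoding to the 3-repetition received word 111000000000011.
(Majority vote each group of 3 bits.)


Groups: 111, 000, 000, 000, 011
Majority votes: 10001

10001


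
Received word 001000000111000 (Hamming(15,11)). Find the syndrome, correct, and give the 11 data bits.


Syndrome = 14: error at position 14

Data: 10000111010 (corrected bit 14)


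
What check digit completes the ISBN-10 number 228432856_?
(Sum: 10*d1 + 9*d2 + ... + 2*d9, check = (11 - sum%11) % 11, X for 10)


Weighted sum: 217
217 mod 11 = 8

Check digit: 3


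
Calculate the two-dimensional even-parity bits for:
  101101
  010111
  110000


Row parities: 000
Column parities: 001010

Row P: 000, Col P: 001010, Corner: 0


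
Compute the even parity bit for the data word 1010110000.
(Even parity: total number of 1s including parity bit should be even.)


Number of 1s in data: 4
Parity bit: 0

0


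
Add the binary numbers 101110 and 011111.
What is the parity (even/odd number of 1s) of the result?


101110 = 46
011111 = 31
Sum = 77 = 1001101
1s count = 4

even parity (4 ones in 1001101)


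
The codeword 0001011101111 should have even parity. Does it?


Number of 1s: 8

Yes, parity is correct (8 ones)


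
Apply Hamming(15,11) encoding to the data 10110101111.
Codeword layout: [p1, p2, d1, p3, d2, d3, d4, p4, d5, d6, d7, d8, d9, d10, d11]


Parity bits: p1=0, p2=0, p3=0, p4=1

001001110101111


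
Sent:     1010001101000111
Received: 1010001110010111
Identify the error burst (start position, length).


XOR: 0000000011010000

Burst at position 8, length 4


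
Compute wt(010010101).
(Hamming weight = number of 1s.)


Counting 1s in 010010101

4


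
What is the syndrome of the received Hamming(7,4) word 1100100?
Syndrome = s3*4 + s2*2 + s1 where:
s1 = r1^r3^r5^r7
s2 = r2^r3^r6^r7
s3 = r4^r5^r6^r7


s1=0, s2=1, s3=1

Syndrome = 6 (error at position 6)


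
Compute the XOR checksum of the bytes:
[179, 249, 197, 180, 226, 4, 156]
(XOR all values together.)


XOR chain: 179 ^ 249 ^ 197 ^ 180 ^ 226 ^ 4 ^ 156 = 65

65


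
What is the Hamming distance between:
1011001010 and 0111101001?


XOR: 1100100011
Count of 1s: 5

5


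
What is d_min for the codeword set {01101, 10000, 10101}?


Comparing all pairs, minimum distance: 2
Can detect 1 errors, correct 0 errors

2


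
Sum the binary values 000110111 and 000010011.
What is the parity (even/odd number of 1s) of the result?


000110111 = 55
000010011 = 19
Sum = 74 = 1001010
1s count = 3

odd parity (3 ones in 1001010)


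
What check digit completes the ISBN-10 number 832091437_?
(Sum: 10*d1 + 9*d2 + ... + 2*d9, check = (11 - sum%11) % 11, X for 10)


Weighted sum: 221
221 mod 11 = 1

Check digit: X


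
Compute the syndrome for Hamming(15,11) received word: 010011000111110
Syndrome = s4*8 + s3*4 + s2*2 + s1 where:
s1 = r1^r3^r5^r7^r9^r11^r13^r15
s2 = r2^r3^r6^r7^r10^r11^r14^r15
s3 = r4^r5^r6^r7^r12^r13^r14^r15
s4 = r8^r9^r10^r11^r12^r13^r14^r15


s1=1, s2=1, s3=1, s4=1

Syndrome = 15 (error at position 15)


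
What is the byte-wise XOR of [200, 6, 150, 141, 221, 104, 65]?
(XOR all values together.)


XOR chain: 200 ^ 6 ^ 150 ^ 141 ^ 221 ^ 104 ^ 65 = 33

33


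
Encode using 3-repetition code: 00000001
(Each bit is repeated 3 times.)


Each bit -> 3 copies

000000000000000000000111


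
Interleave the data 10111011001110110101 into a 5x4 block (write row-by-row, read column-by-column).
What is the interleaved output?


Matrix:
  1011
  1011
  0011
  1011
  0101
Read columns: 11010000011111011111

11010000011111011111


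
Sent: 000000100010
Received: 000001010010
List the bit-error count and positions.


XOR: 000001110000

3 error(s) at position(s): 5, 6, 7


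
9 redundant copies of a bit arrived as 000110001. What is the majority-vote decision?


Ones: 3 out of 9
Threshold: 5

0 (3/9 voted 1)


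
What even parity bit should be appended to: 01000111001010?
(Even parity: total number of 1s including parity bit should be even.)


Number of 1s in data: 6
Parity bit: 0

0
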